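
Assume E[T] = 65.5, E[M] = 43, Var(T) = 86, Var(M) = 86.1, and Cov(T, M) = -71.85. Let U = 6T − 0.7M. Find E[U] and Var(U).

E[U] = 362.9, Var(U) = 3741.729

E[U] = 6·E[T] + (-0.7)·E[M] = 6·65.5 + (-0.7)·43 = 362.9.
Var(U) = a²·Var(T) + b²·Var(M) + 2ab·Cov(T, M) with a = 6, b = -0.7.
= 6²·86 + (-0.7)²·86.1 + 2·6·(-0.7)·(-71.85)
= 3096 + 42.189 + 603.54 = 3741.729.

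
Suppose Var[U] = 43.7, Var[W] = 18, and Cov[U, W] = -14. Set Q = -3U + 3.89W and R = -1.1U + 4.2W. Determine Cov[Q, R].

By bilinearity, Cov[Q, R] = ac·Var[U] + bd·Var[W] + (ad+bc)·Cov[U, W], with a=-3, b=3.89, c=-1.1, d=4.2.
ac·Var[U] = (-3)·(-1.1)·43.7 = 144.21
bd·Var[W] = 3.89·4.2·18 = 294.084
(ad+bc)·Cov[U, W] = (-16.879)·(-14) = 236.306
Cov[Q, R] = 144.21 + 294.084 + 236.306 = 674.6.

Cov[Q, R] = 674.6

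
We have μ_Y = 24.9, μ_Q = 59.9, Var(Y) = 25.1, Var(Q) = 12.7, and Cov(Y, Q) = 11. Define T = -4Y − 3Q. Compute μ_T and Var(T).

μ_T = -279.3, Var(T) = 779.9

μ_T = (-4)·μ_Y + (-3)·μ_Q = (-4)·24.9 + (-3)·59.9 = -279.3.
Var(T) = a²·Var(Y) + b²·Var(Q) + 2ab·Cov(Y, Q) with a = -4, b = -3.
= (-4)²·25.1 + (-3)²·12.7 + 2·(-4)·(-3)·11
= 401.6 + 114.3 + 264 = 779.9.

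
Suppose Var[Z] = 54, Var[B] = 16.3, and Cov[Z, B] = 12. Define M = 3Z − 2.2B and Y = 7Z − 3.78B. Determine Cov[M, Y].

Cov[M, Y] = 948.6708

By bilinearity, Cov[M, Y] = ac·Var[Z] + bd·Var[B] + (ad+bc)·Cov[Z, B], with a=3, b=-2.2, c=7, d=-3.78.
ac·Var[Z] = 3·7·54 = 1134
bd·Var[B] = (-2.2)·(-3.78)·16.3 = 135.5508
(ad+bc)·Cov[Z, B] = (-26.74)·12 = -320.88
Cov[M, Y] = 1134 + 135.5508 + (-320.88) = 948.6708.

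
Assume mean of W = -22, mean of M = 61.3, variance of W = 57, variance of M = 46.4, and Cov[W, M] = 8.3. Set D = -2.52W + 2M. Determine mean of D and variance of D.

mean of D = 178.04, variance of D = 463.9088

mean of D = (-2.52)·mean of W + 2·mean of M = (-2.52)·(-22) + 2·61.3 = 178.04.
variance of D = a²·variance of W + b²·variance of M + 2ab·Cov[W, M] with a = -2.52, b = 2.
= (-2.52)²·57 + 2²·46.4 + 2·(-2.52)·2·8.3
= 361.9728 + 185.6 + (-83.664) = 463.9088.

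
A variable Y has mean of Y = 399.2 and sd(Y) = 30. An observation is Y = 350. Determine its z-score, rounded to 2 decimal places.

z = -1.64

z = (Y − mean of Y) / sd(Y) = (350 − 399.2) / 30 = -1.64.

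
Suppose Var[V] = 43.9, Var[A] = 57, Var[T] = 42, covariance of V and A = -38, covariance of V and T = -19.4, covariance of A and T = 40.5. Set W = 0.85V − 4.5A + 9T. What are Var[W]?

Var[W] = a²·Var[V] + b²·Var[A] + c²·Var[T] + 2ab·covariance of V and A + 2ac·covariance of V and T + 2bc·covariance of A and T, with a = 0.85, b = -4.5, c = 9.
= 31.71775 + 1154.25 + 3402 + 290.7 + (-296.82) + (-3280.5)
= 1301.34775.

Var[W] = 1301.34775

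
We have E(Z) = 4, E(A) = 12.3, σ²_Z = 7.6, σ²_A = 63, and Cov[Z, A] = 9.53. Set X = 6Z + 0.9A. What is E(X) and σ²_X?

E(X) = 35.07, σ²_X = 427.554

E(X) = 6·E(Z) + 0.9·E(A) = 6·4 + 0.9·12.3 = 35.07.
σ²_X = a²·σ²_Z + b²·σ²_A + 2ab·Cov[Z, A] with a = 6, b = 0.9.
= 6²·7.6 + 0.9²·63 + 2·6·0.9·9.53
= 273.6 + 51.03 + 102.924 = 427.554.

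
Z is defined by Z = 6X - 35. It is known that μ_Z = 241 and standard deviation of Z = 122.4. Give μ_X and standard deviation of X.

μ_X = 46, standard deviation of X = 20.4

From Z = 6X - 35: μ_Z = a·μ_X + b, so μ_X = (μ_Z − b)/a = (241 − (-35))/6 = 46.
standard deviation of Z = |a|·standard deviation of X, so standard deviation of X = 122.4/|6| = 20.4.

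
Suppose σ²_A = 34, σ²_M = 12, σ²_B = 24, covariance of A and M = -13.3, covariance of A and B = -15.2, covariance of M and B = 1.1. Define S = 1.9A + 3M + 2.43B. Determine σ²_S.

σ²_S = 96.5188

σ²_S = a²·σ²_A + b²·σ²_M + c²·σ²_B + 2ab·covariance of A and M + 2ac·covariance of A and B + 2bc·covariance of M and B, with a = 1.9, b = 3, c = 2.43.
= 122.74 + 108 + 141.7176 + (-151.62) + (-140.3568) + 16.038
= 96.5188.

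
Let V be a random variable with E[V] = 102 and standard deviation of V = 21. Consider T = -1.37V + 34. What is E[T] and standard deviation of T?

T = -1.37V + 34 is linear with a = -1.37, b = 34.
E[T] = a·E[V] + b = (-1.37)·102 + 34 = -105.74.
standard deviation of T = |a|·standard deviation of V = |-1.37|·21 = 28.77.

E[T] = -105.74, standard deviation of T = 28.77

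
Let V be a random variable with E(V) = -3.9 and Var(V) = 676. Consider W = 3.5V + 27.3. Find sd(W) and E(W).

sd(W) = 91, E(W) = 13.65

W = 3.5V + 27.3 is linear with a = 3.5, b = 27.3.
sd(V) = √676 = 26.
sd(W) = |a|·sd(V) = |3.5|·26 = 91.
E(W) = a·E(V) + b = 3.5·(-3.9) + 27.3 = 13.65.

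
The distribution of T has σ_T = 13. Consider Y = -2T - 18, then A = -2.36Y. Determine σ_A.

σ_A = 61.36

σ_Y = |-2|·13 = 26.
σ_A = |-2.36|·26 = 61.36.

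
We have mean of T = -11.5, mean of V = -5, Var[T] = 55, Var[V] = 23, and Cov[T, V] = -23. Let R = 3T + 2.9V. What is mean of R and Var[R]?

mean of R = -49, Var[R] = 288.23

mean of R = 3·mean of T + 2.9·mean of V = 3·(-11.5) + 2.9·(-5) = -49.
Var[R] = a²·Var[T] + b²·Var[V] + 2ab·Cov[T, V] with a = 3, b = 2.9.
= 3²·55 + 2.9²·23 + 2·3·2.9·(-23)
= 495 + 193.43 + (-400.2) = 288.23.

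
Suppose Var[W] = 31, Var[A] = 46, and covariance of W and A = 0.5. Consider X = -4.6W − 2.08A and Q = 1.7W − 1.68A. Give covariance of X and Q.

By bilinearity, covariance of X and Q = ac·Var[W] + bd·Var[A] + (ad+bc)·covariance of W and A, with a=-4.6, b=-2.08, c=1.7, d=-1.68.
ac·Var[W] = (-4.6)·1.7·31 = -242.42
bd·Var[A] = (-2.08)·(-1.68)·46 = 160.7424
(ad+bc)·covariance of W and A = (4.192)·0.5 = 2.096
covariance of X and Q = -242.42 + 160.7424 + 2.096 = -79.5816.

covariance of X and Q = -79.5816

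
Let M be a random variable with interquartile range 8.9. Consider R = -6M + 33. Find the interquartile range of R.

Under R = aM + b, IQR(R) = |a|·IQR(M) = |-6|·8.9 = 53.4 (shifts cancel; spread scales by |a|).

IQR(R) = 53.4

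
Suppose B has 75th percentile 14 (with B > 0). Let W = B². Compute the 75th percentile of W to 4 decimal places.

B² is increasing, so P_{75}(W) = g(P_{75}(B)) = 196.

75th percentile of W = 196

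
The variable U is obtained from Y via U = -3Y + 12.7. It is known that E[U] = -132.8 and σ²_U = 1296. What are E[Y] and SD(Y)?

From U = -3Y + 12.7: E[U] = a·E[Y] + b, so E[Y] = (E[U] − b)/a = (-132.8 − 12.7)/(-3) = 48.5.
SD(U) = √1296 = 36.
SD(U) = |a|·SD(Y), so SD(Y) = 36/|-3| = 12.

E[Y] = 48.5, SD(Y) = 12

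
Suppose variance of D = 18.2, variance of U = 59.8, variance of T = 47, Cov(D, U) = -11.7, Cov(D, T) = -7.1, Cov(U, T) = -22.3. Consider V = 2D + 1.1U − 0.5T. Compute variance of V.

variance of V = 144.158

variance of V = a²·variance of D + b²·variance of U + c²·variance of T + 2ab·Cov(D, U) + 2ac·Cov(D, T) + 2bc·Cov(U, T), with a = 2, b = 1.1, c = -0.5.
= 72.8 + 72.358 + 11.75 + (-51.48) + 14.2 + 24.53
= 144.158.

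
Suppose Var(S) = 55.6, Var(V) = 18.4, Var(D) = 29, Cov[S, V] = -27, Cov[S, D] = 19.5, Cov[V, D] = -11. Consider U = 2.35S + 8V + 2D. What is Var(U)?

Var(U) = a²·Var(S) + b²·Var(V) + c²·Var(D) + 2ab·Cov[S, V] + 2ac·Cov[S, D] + 2bc·Cov[V, D], with a = 2.35, b = 8, c = 2.
= 307.051 + 1177.6 + 116 + (-1015.2) + 183.3 + (-352)
= 416.751.

Var(U) = 416.751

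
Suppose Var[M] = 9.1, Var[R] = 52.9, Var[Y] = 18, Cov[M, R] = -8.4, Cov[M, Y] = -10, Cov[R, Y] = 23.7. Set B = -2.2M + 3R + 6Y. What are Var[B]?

Var[B] = a²·Var[M] + b²·Var[R] + c²·Var[Y] + 2ab·Cov[M, R] + 2ac·Cov[M, Y] + 2bc·Cov[R, Y], with a = -2.2, b = 3, c = 6.
= 44.044 + 476.1 + 648 + 110.88 + 264 + 853.2
= 2396.224.

Var[B] = 2396.224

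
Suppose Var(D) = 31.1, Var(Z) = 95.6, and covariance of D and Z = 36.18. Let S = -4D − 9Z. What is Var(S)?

Var(S) = a²·Var(D) + b²·Var(Z) + 2ab·covariance of D and Z with a = -4, b = -9.
= (-4)²·31.1 + (-9)²·95.6 + 2·(-4)·(-9)·36.18
= 497.6 + 7743.6 + 2604.96 = 10846.16.

Var(S) = 10846.16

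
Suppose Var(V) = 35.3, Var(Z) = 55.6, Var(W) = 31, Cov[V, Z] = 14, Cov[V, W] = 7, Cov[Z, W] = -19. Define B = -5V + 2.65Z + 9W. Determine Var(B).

Var(B) = a²·Var(V) + b²·Var(Z) + c²·Var(W) + 2ab·Cov[V, Z] + 2ac·Cov[V, W] + 2bc·Cov[Z, W], with a = -5, b = 2.65, c = 9.
= 882.5 + 390.451 + 2511 + (-371) + (-630) + (-906.3)
= 1876.651.

Var(B) = 1876.651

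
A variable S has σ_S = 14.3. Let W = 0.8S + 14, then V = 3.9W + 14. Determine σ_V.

σ_W = |0.8|·14.3 = 11.44.
σ_V = |3.9|·11.44 = 44.616.

σ_V = 44.616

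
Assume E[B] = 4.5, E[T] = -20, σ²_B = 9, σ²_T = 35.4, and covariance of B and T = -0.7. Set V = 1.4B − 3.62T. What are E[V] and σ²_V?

E[V] = 78.7, σ²_V = 488.63096

E[V] = 1.4·E[B] + (-3.62)·E[T] = 1.4·4.5 + (-3.62)·(-20) = 78.7.
σ²_V = a²·σ²_B + b²·σ²_T + 2ab·covariance of B and T with a = 1.4, b = -3.62.
= 1.4²·9 + (-3.62)²·35.4 + 2·1.4·(-3.62)·(-0.7)
= 17.64 + 463.89576 + 7.0952 = 488.63096.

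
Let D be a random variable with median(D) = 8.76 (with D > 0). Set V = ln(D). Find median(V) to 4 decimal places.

ln(D) is monotone on this domain, so median(V) = ln(8.76) ≈ 2.1702.

median(V) = 2.1702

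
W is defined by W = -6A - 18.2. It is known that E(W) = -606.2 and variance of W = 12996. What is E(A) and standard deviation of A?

From W = -6A - 18.2: E(W) = a·E(A) + b, so E(A) = (E(W) − b)/a = (-606.2 − (-18.2))/(-6) = 98.
standard deviation of W = √12996 = 114.
standard deviation of W = |a|·standard deviation of A, so standard deviation of A = 114/|-6| = 19.

E(A) = 98, standard deviation of A = 19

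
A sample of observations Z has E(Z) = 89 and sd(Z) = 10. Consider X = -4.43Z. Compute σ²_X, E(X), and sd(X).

X = -4.43Z is linear with a = -4.43, b = 0.
σ²_Z = 10² = 100.
σ²_X = a²·σ²_Z = (-4.43)²·100 = 1962.49.
E(X) = a·E(Z) + b = (-4.43)·89 = -394.27.
sd(X) = |a|·sd(Z) = |-4.43|·10 = 44.3.

σ²_X = 1962.49, E(X) = -394.27, sd(X) = 44.3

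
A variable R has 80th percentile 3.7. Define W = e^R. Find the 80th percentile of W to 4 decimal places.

e^R is increasing, so P_{80}(W) = g(P_{80}(R)) ≈ 40.4473.

80th percentile of W = 40.4473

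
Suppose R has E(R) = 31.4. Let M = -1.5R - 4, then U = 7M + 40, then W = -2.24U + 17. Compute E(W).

E(W) = 728.648

E(M) = (-1.5)·31.4 + (-4) = -51.1.
E(U) = 7·(-51.1) + 40 = -317.7.
E(W) = (-2.24)·(-317.7) + 17 = 728.648.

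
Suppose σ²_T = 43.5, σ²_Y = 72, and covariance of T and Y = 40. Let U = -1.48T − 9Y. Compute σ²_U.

σ²_U = a²·σ²_T + b²·σ²_Y + 2ab·covariance of T and Y with a = -1.48, b = -9.
= (-1.48)²·43.5 + (-9)²·72 + 2·(-1.48)·(-9)·40
= 95.2824 + 5832 + 1065.6 = 6992.8824.

σ²_U = 6992.8824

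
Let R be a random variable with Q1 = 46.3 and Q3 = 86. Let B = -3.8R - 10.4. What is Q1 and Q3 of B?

a = -3.8 < 0 reverses order: Q1(B) comes from Q3(R), Q3(B) from Q1(R).
Q1(B) = (-3.8)·86 + (-10.4) = -337.2; Q3(B) = (-3.8)·46.3 + (-10.4) = -186.34.

Q1(B) = -337.2, Q3(B) = -186.34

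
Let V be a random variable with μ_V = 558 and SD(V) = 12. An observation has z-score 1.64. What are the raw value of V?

V = 577.68

V = μ_V + z·SD(V) = 558 + 1.64·12 = 577.68.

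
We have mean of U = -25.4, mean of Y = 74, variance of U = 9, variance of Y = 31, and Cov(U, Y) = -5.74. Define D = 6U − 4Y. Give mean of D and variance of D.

mean of D = -448.4, variance of D = 1095.52

mean of D = 6·mean of U + (-4)·mean of Y = 6·(-25.4) + (-4)·74 = -448.4.
variance of D = a²·variance of U + b²·variance of Y + 2ab·Cov(U, Y) with a = 6, b = -4.
= 6²·9 + (-4)²·31 + 2·6·(-4)·(-5.74)
= 324 + 496 + 275.52 = 1095.52.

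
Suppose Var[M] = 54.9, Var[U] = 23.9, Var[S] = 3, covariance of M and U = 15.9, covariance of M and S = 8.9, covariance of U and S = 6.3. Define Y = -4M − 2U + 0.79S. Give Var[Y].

Var[Y] = 1154.1163

Var[Y] = a²·Var[M] + b²·Var[U] + c²·Var[S] + 2ab·covariance of M and U + 2ac·covariance of M and S + 2bc·covariance of U and S, with a = -4, b = -2, c = 0.79.
= 878.4 + 95.6 + 1.8723 + 254.4 + (-56.248) + (-19.908)
= 1154.1163.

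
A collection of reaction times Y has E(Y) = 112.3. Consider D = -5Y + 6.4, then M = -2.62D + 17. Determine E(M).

E(M) = 1471.362

E(D) = (-5)·112.3 + 6.4 = -555.1.
E(M) = (-2.62)·(-555.1) + 17 = 1471.362.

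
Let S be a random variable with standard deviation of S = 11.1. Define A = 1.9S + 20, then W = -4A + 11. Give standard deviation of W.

standard deviation of W = 84.36

standard deviation of A = |1.9|·11.1 = 21.09.
standard deviation of W = |-4|·21.09 = 84.36.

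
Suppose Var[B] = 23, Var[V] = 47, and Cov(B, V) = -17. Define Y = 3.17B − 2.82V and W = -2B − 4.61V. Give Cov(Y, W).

Cov(Y, W) = 617.7423

By bilinearity, Cov(Y, W) = ac·Var[B] + bd·Var[V] + (ad+bc)·Cov(B, V), with a=3.17, b=-2.82, c=-2, d=-4.61.
ac·Var[B] = 3.17·(-2)·23 = -145.82
bd·Var[V] = (-2.82)·(-4.61)·47 = 611.0094
(ad+bc)·Cov(B, V) = (-8.9737)·(-17) = 152.5529
Cov(Y, W) = -145.82 + 611.0094 + 152.5529 = 617.7423.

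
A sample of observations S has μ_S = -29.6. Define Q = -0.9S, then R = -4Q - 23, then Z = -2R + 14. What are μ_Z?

μ_Z = 273.12

μ_Q = (-0.9)·(-29.6) = 26.64.
μ_R = (-4)·26.64 + (-23) = -129.56.
μ_Z = (-2)·(-129.56) + 14 = 273.12.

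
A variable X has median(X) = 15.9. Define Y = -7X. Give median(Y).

median(Y) = -111.3

A linear map preserves order up to sign, so median(Y) = a·median(X) + b = (-7)·15.9 = -111.3.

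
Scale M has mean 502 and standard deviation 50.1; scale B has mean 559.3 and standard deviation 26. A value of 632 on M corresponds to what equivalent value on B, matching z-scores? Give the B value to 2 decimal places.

B = 626.77

z = (632 − 502)/50.1 ≈ 2.5948.
B = 559.3 + z·26 = 559.3 + (632 − 502)·26/50.1 ≈ 626.77.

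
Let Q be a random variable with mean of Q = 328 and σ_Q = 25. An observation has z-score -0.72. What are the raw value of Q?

Q = 310

Q = mean of Q + z·σ_Q = 328 + (-0.72)·25 = 310.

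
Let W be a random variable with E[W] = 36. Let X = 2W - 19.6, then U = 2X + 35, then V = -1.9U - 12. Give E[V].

E[V] = -277.62

E[X] = 2·36 + (-19.6) = 52.4.
E[U] = 2·52.4 + 35 = 139.8.
E[V] = (-1.9)·139.8 + (-12) = -277.62.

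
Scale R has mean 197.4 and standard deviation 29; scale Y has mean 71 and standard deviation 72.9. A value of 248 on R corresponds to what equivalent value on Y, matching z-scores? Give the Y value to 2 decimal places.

Y = 198.20

z = (248 − 197.4)/29 ≈ 1.7448.
Y = 71 + z·72.9 = 71 + (248 − 197.4)·72.9/29 ≈ 198.20.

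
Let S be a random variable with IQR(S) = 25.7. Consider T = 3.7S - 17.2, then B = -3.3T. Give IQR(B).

IQR(T) = |3.7|·25.7 = 95.09.
IQR(B) = |-3.3|·95.09 = 313.797.

IQR(B) = 313.797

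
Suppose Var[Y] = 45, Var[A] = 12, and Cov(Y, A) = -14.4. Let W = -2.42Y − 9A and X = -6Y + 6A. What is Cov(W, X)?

Cov(W, X) = -563.112

By bilinearity, Cov(W, X) = ac·Var[Y] + bd·Var[A] + (ad+bc)·Cov(Y, A), with a=-2.42, b=-9, c=-6, d=6.
ac·Var[Y] = (-2.42)·(-6)·45 = 653.4
bd·Var[A] = (-9)·6·12 = -648
(ad+bc)·Cov(Y, A) = (39.48)·(-14.4) = -568.512
Cov(W, X) = 653.4 + (-648) + (-568.512) = -563.112.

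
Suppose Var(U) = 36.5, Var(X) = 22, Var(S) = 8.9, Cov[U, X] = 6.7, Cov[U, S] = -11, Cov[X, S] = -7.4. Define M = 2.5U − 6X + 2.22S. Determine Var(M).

Var(M) = a²·Var(U) + b²·Var(X) + c²·Var(S) + 2ab·Cov[U, X] + 2ac·Cov[U, S] + 2bc·Cov[X, S], with a = 2.5, b = -6, c = 2.22.
= 228.125 + 792 + 43.86276 + (-201) + (-122.1) + 197.136
= 938.02376.

Var(M) = 938.02376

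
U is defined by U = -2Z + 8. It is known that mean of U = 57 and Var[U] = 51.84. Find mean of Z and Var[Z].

From U = -2Z + 8: mean of U = a·mean of Z + b, so mean of Z = (mean of U − b)/a = (57 − 8)/(-2) = -24.5.
Var[U] = a²·Var[Z], so Var[Z] = 51.84/(-2)² = 12.96.

mean of Z = -24.5, Var[Z] = 12.96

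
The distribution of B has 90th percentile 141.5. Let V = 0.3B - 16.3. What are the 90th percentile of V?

90th percentile of V = 26.15

Since a = 0.3 > 0 the transformation is increasing, so the 90th percentile of V = a·(P_{90} of B) + b = 0.3·141.5 + (-16.3) = 26.15.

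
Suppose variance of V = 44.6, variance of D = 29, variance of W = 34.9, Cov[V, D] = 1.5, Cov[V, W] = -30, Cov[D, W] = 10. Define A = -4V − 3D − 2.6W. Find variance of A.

variance of A = a²·variance of V + b²·variance of D + c²·variance of W + 2ab·Cov[V, D] + 2ac·Cov[V, W] + 2bc·Cov[D, W], with a = -4, b = -3, c = -2.6.
= 713.6 + 261 + 235.924 + 36 + (-624) + 156
= 778.524.

variance of A = 778.524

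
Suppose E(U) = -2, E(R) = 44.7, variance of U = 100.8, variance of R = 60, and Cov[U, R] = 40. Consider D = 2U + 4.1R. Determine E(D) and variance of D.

E(D) = 179.27, variance of D = 2067.8

E(D) = 2·E(U) + 4.1·E(R) = 2·(-2) + 4.1·44.7 = 179.27.
variance of D = a²·variance of U + b²·variance of R + 2ab·Cov[U, R] with a = 2, b = 4.1.
= 2²·100.8 + 4.1²·60 + 2·2·4.1·40
= 403.2 + 1008.6 + 656 = 2067.8.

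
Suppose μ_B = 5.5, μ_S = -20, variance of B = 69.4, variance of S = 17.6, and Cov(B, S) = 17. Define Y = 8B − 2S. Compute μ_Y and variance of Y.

μ_Y = 84, variance of Y = 3968

μ_Y = 8·μ_B + (-2)·μ_S = 8·5.5 + (-2)·(-20) = 84.
variance of Y = a²·variance of B + b²·variance of S + 2ab·Cov(B, S) with a = 8, b = -2.
= 8²·69.4 + (-2)²·17.6 + 2·8·(-2)·17
= 4441.6 + 70.4 + (-544) = 3968.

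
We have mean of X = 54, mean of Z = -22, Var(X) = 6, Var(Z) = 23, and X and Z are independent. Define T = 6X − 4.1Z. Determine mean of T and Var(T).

mean of T = 6·mean of X + (-4.1)·mean of Z = 6·54 + (-4.1)·(-22) = 414.2.
Var(T) = a²·Var(X) + b²·Var(Z) + 2ab·Cov[X, Z] with a = 6, b = -4.1.
Independence gives Cov[X, Z] = 0.
= 6²·6 + (-4.1)²·23 + 2·6·(-4.1)·0
= 216 + 386.63 + 0 = 602.63.

mean of T = 414.2, Var(T) = 602.63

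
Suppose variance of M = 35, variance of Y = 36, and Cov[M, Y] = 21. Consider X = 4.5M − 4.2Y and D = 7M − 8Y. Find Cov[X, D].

Cov[X, D] = 938.7

By bilinearity, Cov[X, D] = ac·variance of M + bd·variance of Y + (ad+bc)·Cov[M, Y], with a=4.5, b=-4.2, c=7, d=-8.
ac·variance of M = 4.5·7·35 = 1102.5
bd·variance of Y = (-4.2)·(-8)·36 = 1209.6
(ad+bc)·Cov[M, Y] = (-65.4)·21 = -1373.4
Cov[X, D] = 1102.5 + 1209.6 + (-1373.4) = 938.7.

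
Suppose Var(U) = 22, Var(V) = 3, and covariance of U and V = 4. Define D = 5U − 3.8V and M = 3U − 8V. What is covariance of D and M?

covariance of D and M = 215.6

By bilinearity, covariance of D and M = ac·Var(U) + bd·Var(V) + (ad+bc)·covariance of U and V, with a=5, b=-3.8, c=3, d=-8.
ac·Var(U) = 5·3·22 = 330
bd·Var(V) = (-3.8)·(-8)·3 = 91.2
(ad+bc)·covariance of U and V = (-51.4)·4 = -205.6
covariance of D and M = 330 + 91.2 + (-205.6) = 215.6.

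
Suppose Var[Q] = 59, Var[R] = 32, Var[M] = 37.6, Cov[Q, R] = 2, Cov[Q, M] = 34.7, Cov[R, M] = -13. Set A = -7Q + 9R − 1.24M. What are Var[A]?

Var[A] = a²·Var[Q] + b²·Var[R] + c²·Var[M] + 2ab·Cov[Q, R] + 2ac·Cov[Q, M] + 2bc·Cov[R, M], with a = -7, b = 9, c = -1.24.
= 2891 + 2592 + 57.81376 + (-252) + 602.392 + 290.16
= 6181.36576.

Var[A] = 6181.36576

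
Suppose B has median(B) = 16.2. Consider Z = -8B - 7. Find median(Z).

A linear map preserves order up to sign, so median(Z) = a·median(B) + b = (-8)·16.2 + (-7) = -136.6.

median(Z) = -136.6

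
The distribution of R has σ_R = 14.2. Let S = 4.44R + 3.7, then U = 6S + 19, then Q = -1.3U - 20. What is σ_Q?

σ_Q = 491.7744

σ_S = |4.44|·14.2 = 63.048.
σ_U = |6|·63.048 = 378.288.
σ_Q = |-1.3|·378.288 = 491.7744.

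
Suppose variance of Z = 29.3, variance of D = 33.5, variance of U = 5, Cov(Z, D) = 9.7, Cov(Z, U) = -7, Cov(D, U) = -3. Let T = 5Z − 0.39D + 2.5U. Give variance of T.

variance of T = a²·variance of Z + b²·variance of D + c²·variance of U + 2ab·Cov(Z, D) + 2ac·Cov(Z, U) + 2bc·Cov(D, U), with a = 5, b = -0.39, c = 2.5.
= 732.5 + 5.09535 + 31.25 + (-37.83) + (-175) + 5.85
= 561.86535.

variance of T = 561.86535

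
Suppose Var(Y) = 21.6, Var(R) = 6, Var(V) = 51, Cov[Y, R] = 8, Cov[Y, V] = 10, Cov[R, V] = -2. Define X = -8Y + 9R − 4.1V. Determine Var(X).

Var(X) = a²·Var(Y) + b²·Var(R) + c²·Var(V) + 2ab·Cov[Y, R] + 2ac·Cov[Y, V] + 2bc·Cov[R, V], with a = -8, b = 9, c = -4.1.
= 1382.4 + 486 + 857.31 + (-1152) + 656 + 147.6
= 2377.31.

Var(X) = 2377.31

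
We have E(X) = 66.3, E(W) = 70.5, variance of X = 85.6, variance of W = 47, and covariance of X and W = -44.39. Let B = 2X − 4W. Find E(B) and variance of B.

E(B) = -149.4, variance of B = 1804.64

E(B) = 2·E(X) + (-4)·E(W) = 2·66.3 + (-4)·70.5 = -149.4.
variance of B = a²·variance of X + b²·variance of W + 2ab·covariance of X and W with a = 2, b = -4.
= 2²·85.6 + (-4)²·47 + 2·2·(-4)·(-44.39)
= 342.4 + 752 + 710.24 = 1804.64.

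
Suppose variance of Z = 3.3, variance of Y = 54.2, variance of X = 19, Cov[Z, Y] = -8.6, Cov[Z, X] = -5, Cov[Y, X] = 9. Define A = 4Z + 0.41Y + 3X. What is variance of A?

variance of A = 106.84302

variance of A = a²·variance of Z + b²·variance of Y + c²·variance of X + 2ab·Cov[Z, Y] + 2ac·Cov[Z, X] + 2bc·Cov[Y, X], with a = 4, b = 0.41, c = 3.
= 52.8 + 9.11102 + 171 + (-28.208) + (-120) + 22.14
= 106.84302.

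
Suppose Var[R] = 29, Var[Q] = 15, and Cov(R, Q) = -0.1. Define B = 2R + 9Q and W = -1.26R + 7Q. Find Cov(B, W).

Cov(B, W) = 871.654

By bilinearity, Cov(B, W) = ac·Var[R] + bd·Var[Q] + (ad+bc)·Cov(R, Q), with a=2, b=9, c=-1.26, d=7.
ac·Var[R] = 2·(-1.26)·29 = -73.08
bd·Var[Q] = 9·7·15 = 945
(ad+bc)·Cov(R, Q) = (2.66)·(-0.1) = -0.266
Cov(B, W) = -73.08 + 945 + (-0.266) = 871.654.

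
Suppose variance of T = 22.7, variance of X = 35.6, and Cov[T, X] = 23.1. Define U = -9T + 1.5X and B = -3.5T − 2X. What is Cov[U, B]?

By bilinearity, Cov[U, B] = ac·variance of T + bd·variance of X + (ad+bc)·Cov[T, X], with a=-9, b=1.5, c=-3.5, d=-2.
ac·variance of T = (-9)·(-3.5)·22.7 = 715.05
bd·variance of X = 1.5·(-2)·35.6 = -106.8
(ad+bc)·Cov[T, X] = (12.75)·23.1 = 294.525
Cov[U, B] = 715.05 + (-106.8) + 294.525 = 902.775.

Cov[U, B] = 902.775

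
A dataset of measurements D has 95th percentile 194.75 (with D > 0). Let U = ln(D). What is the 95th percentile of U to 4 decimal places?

ln(D) is increasing, so P_{95}(U) = g(P_{95}(D)) ≈ 5.2717.

95th percentile of U = 5.2717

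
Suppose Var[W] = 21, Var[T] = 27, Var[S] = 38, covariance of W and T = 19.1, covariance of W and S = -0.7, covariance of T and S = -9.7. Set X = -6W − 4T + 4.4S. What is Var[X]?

Var[X] = a²·Var[W] + b²·Var[T] + c²·Var[S] + 2ab·covariance of W and T + 2ac·covariance of W and S + 2bc·covariance of T and S, with a = -6, b = -4, c = 4.4.
= 756 + 432 + 735.68 + 916.8 + 36.96 + 341.44
= 3218.88.

Var[X] = 3218.88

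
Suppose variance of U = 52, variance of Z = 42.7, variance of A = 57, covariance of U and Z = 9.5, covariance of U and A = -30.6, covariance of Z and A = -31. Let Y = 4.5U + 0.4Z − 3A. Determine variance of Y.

variance of Y = a²·variance of U + b²·variance of Z + c²·variance of A + 2ab·covariance of U and Z + 2ac·covariance of U and A + 2bc·covariance of Z and A, with a = 4.5, b = 0.4, c = -3.
= 1053 + 6.832 + 513 + 34.2 + 826.2 + 74.4
= 2507.632.

variance of Y = 2507.632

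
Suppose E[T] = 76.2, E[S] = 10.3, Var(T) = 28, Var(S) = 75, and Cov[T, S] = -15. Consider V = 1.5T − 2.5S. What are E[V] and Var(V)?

E[V] = 88.55, Var(V) = 644.25

E[V] = 1.5·E[T] + (-2.5)·E[S] = 1.5·76.2 + (-2.5)·10.3 = 88.55.
Var(V) = a²·Var(T) + b²·Var(S) + 2ab·Cov[T, S] with a = 1.5, b = -2.5.
= 1.5²·28 + (-2.5)²·75 + 2·1.5·(-2.5)·(-15)
= 63 + 468.75 + 112.5 = 644.25.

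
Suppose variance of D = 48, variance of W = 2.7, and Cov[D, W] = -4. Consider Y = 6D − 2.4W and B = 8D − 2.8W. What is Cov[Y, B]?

Cov[Y, B] = 2466.144

By bilinearity, Cov[Y, B] = ac·variance of D + bd·variance of W + (ad+bc)·Cov[D, W], with a=6, b=-2.4, c=8, d=-2.8.
ac·variance of D = 6·8·48 = 2304
bd·variance of W = (-2.4)·(-2.8)·2.7 = 18.144
(ad+bc)·Cov[D, W] = (-36)·(-4) = 144
Cov[Y, B] = 2304 + 18.144 + 144 = 2466.144.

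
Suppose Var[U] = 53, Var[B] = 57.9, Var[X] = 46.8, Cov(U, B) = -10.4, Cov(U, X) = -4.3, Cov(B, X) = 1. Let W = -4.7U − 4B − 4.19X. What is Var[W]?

Var[W] = a²·Var[U] + b²·Var[B] + c²·Var[X] + 2ab·Cov(U, B) + 2ac·Cov(U, X) + 2bc·Cov(B, X), with a = -4.7, b = -4, c = -4.19.
= 1170.77 + 926.4 + 821.62548 + (-391.04) + (-169.3598) + 33.52
= 2391.91568.

Var[W] = 2391.91568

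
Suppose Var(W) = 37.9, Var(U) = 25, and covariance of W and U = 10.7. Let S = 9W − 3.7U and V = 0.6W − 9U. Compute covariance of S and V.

covariance of S and V = 146.706

By bilinearity, covariance of S and V = ac·Var(W) + bd·Var(U) + (ad+bc)·covariance of W and U, with a=9, b=-3.7, c=0.6, d=-9.
ac·Var(W) = 9·0.6·37.9 = 204.66
bd·Var(U) = (-3.7)·(-9)·25 = 832.5
(ad+bc)·covariance of W and U = (-83.22)·10.7 = -890.454
covariance of S and V = 204.66 + 832.5 + (-890.454) = 146.706.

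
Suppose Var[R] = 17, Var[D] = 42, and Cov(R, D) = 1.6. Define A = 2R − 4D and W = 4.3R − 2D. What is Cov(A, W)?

By bilinearity, Cov(A, W) = ac·Var[R] + bd·Var[D] + (ad+bc)·Cov(R, D), with a=2, b=-4, c=4.3, d=-2.
ac·Var[R] = 2·4.3·17 = 146.2
bd·Var[D] = (-4)·(-2)·42 = 336
(ad+bc)·Cov(R, D) = (-21.2)·1.6 = -33.92
Cov(A, W) = 146.2 + 336 + (-33.92) = 448.28.

Cov(A, W) = 448.28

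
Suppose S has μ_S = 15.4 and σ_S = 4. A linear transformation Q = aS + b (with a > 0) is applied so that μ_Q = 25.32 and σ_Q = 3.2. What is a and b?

σ_Q = a·σ_S (a > 0), so a = 3.2/4 = 0.8.
μ_Q = a·μ_S + b, so b = 25.32 − 0.8·15.4 = 13.

a = 0.8, b = 13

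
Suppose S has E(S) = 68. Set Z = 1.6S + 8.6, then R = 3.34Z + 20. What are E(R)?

E(R) = 412.116

E(Z) = 1.6·68 + 8.6 = 117.4.
E(R) = 3.34·117.4 + 20 = 412.116.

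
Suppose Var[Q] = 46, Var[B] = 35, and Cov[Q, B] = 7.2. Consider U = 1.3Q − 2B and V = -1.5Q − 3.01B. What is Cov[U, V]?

By bilinearity, Cov[U, V] = ac·Var[Q] + bd·Var[B] + (ad+bc)·Cov[Q, B], with a=1.3, b=-2, c=-1.5, d=-3.01.
ac·Var[Q] = 1.3·(-1.5)·46 = -89.7
bd·Var[B] = (-2)·(-3.01)·35 = 210.7
(ad+bc)·Cov[Q, B] = (-0.913)·7.2 = -6.5736
Cov[U, V] = -89.7 + 210.7 + (-6.5736) = 114.4264.

Cov[U, V] = 114.4264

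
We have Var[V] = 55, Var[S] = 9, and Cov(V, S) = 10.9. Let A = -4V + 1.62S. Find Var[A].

Var[A] = a²·Var[V] + b²·Var[S] + 2ab·Cov(V, S) with a = -4, b = 1.62.
= (-4)²·55 + 1.62²·9 + 2·(-4)·1.62·10.9
= 880 + 23.6196 + (-141.264) = 762.3556.

Var[A] = 762.3556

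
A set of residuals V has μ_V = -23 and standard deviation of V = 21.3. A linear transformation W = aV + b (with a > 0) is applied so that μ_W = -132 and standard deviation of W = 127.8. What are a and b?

a = 6, b = 6

standard deviation of W = a·standard deviation of V (a > 0), so a = 127.8/21.3 = 6.
μ_W = a·μ_V + b, so b = -132 − 6·(-23) = 6.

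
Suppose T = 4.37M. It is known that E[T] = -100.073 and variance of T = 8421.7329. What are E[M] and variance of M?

From T = 4.37M: E[T] = a·E[M] + b, so E[M] = (E[T] − b)/a = (-100.073 − 0)/4.37 = -22.9.
variance of T = a²·variance of M, so variance of M = 8421.7329/4.37² = 441.

E[M] = -22.9, variance of M = 441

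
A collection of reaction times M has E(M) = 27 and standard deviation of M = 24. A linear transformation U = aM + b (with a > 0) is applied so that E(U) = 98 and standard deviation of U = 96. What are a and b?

a = 4, b = -10

standard deviation of U = a·standard deviation of M (a > 0), so a = 96/24 = 4.
E(U) = a·E(M) + b, so b = 98 − 4·27 = -10.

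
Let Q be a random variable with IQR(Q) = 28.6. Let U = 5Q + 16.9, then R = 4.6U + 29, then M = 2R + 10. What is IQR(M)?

IQR(M) = 1315.6

IQR(U) = |5|·28.6 = 143.
IQR(R) = |4.6|·143 = 657.8.
IQR(M) = |2|·657.8 = 1315.6.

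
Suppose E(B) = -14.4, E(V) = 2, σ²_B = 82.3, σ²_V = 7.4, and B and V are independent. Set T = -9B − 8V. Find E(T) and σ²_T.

E(T) = 113.6, σ²_T = 7139.9

E(T) = (-9)·E(B) + (-8)·E(V) = (-9)·(-14.4) + (-8)·2 = 113.6.
σ²_T = a²·σ²_B + b²·σ²_V + 2ab·covariance of B and V with a = -9, b = -8.
Independence gives covariance of B and V = 0.
= (-9)²·82.3 + (-8)²·7.4 + 2·(-9)·(-8)·0
= 6666.3 + 473.6 + 0 = 7139.9.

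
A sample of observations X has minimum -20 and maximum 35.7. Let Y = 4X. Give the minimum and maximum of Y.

min(Y) = -80, max(Y) = 142.8

a = 4 > 0, so min(Y) = a·min(X)+b = 4·(-20) = -80 and max(Y) = 4·35.7 = 142.8.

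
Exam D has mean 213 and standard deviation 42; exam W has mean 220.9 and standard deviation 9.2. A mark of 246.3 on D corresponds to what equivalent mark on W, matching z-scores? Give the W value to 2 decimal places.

z = (246.3 − 213)/42 ≈ 0.7929.
W = 220.9 + z·9.2 = 220.9 + (246.3 − 213)·9.2/42 ≈ 228.19.

W = 228.19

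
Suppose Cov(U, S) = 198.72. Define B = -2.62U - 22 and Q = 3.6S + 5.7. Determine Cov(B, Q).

Cov(B, Q) = a·c·Cov(U, S) = (-2.62)·3.6·198.72 = -1874.32704. Additive constants drop out.

Cov(B, Q) = -1874.32704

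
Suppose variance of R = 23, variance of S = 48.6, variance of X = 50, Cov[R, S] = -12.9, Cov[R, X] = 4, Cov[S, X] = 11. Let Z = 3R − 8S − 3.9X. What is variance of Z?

variance of Z = 5289.9

variance of Z = a²·variance of R + b²·variance of S + c²·variance of X + 2ab·Cov[R, S] + 2ac·Cov[R, X] + 2bc·Cov[S, X], with a = 3, b = -8, c = -3.9.
= 207 + 3110.4 + 760.5 + 619.2 + (-93.6) + 686.4
= 5289.9.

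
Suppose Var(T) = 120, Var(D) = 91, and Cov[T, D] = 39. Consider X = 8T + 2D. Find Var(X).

Var(X) = 9292

Var(X) = a²·Var(T) + b²·Var(D) + 2ab·Cov[T, D] with a = 8, b = 2.
= 8²·120 + 2²·91 + 2·8·2·39
= 7680 + 364 + 1248 = 9292.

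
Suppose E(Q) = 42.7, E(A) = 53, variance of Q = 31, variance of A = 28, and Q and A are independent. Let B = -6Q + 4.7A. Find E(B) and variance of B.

E(B) = (-6)·E(Q) + 4.7·E(A) = (-6)·42.7 + 4.7·53 = -7.1.
variance of B = a²·variance of Q + b²·variance of A + 2ab·covariance of Q and A with a = -6, b = 4.7.
Independence gives covariance of Q and A = 0.
= (-6)²·31 + 4.7²·28 + 2·(-6)·4.7·0
= 1116 + 618.52 + 0 = 1734.52.

E(B) = -7.1, variance of B = 1734.52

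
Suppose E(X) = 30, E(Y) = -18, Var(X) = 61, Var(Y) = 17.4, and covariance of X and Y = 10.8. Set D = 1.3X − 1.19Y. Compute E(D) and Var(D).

E(D) = 60.42, Var(D) = 94.31494

E(D) = 1.3·E(X) + (-1.19)·E(Y) = 1.3·30 + (-1.19)·(-18) = 60.42.
Var(D) = a²·Var(X) + b²·Var(Y) + 2ab·covariance of X and Y with a = 1.3, b = -1.19.
= 1.3²·61 + (-1.19)²·17.4 + 2·1.3·(-1.19)·10.8
= 103.09 + 24.64014 + (-33.4152) = 94.31494.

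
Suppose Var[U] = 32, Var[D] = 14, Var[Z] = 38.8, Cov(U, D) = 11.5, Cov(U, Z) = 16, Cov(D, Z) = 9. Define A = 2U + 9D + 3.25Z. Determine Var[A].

Var[A] = a²·Var[U] + b²·Var[D] + c²·Var[Z] + 2ab·Cov(U, D) + 2ac·Cov(U, Z) + 2bc·Cov(D, Z), with a = 2, b = 9, c = 3.25.
= 128 + 1134 + 409.825 + 414 + 208 + 526.5
= 2820.325.

Var[A] = 2820.325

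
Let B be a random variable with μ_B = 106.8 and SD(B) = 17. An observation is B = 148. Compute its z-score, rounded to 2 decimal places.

z = 2.42

z = (B − μ_B) / SD(B) = (148 − 106.8) / 17 ≈ 2.42.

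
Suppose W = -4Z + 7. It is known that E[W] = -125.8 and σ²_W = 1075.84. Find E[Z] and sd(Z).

From W = -4Z + 7: E[W] = a·E[Z] + b, so E[Z] = (E[W] − b)/a = (-125.8 − 7)/(-4) = 33.2.
sd(W) = √1075.84 = 32.8.
sd(W) = |a|·sd(Z), so sd(Z) = 32.8/|-4| = 8.2.

E[Z] = 33.2, sd(Z) = 8.2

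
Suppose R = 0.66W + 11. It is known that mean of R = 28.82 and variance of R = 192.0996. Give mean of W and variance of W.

mean of W = 27, variance of W = 441

From R = 0.66W + 11: mean of R = a·mean of W + b, so mean of W = (mean of R − b)/a = (28.82 − 11)/0.66 = 27.
variance of R = a²·variance of W, so variance of W = 192.0996/0.66² = 441.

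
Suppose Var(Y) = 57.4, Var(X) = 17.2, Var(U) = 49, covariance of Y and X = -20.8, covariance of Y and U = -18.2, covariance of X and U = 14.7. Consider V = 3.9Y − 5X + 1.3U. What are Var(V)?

Var(V) = a²·Var(Y) + b²·Var(X) + c²·Var(U) + 2ab·covariance of Y and X + 2ac·covariance of Y and U + 2bc·covariance of X and U, with a = 3.9, b = -5, c = 1.3.
= 873.054 + 430 + 82.81 + 811.2 + (-184.548) + (-191.1)
= 1821.416.

Var(V) = 1821.416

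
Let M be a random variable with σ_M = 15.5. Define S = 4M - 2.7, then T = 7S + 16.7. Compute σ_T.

σ_S = |4|·15.5 = 62.
σ_T = |7|·62 = 434.

σ_T = 434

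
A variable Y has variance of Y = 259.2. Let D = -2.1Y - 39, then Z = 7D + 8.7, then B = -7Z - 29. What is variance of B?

variance of D = (-2.1)²·259.2 = 1143.072.
variance of Z = 7²·1143.072 = 56010.528.
variance of B = (-7)²·56010.528 = 2744515.872.

variance of B = 2744515.872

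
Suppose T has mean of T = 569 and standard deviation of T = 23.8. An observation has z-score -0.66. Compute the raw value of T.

T = 553.292

T = mean of T + z·standard deviation of T = 569 + (-0.66)·23.8 = 553.292.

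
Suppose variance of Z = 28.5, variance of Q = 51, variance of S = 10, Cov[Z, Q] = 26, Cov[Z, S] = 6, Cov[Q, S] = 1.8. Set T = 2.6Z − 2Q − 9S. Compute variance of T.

variance of T = a²·variance of Z + b²·variance of Q + c²·variance of S + 2ab·Cov[Z, Q] + 2ac·Cov[Z, S] + 2bc·Cov[Q, S], with a = 2.6, b = -2, c = -9.
= 192.66 + 204 + 810 + (-270.4) + (-280.8) + 64.8
= 720.26.

variance of T = 720.26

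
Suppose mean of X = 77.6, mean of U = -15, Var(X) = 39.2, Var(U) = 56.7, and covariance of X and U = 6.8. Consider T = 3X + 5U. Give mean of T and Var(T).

mean of T = 157.8, Var(T) = 1974.3

mean of T = 3·mean of X + 5·mean of U = 3·77.6 + 5·(-15) = 157.8.
Var(T) = a²·Var(X) + b²·Var(U) + 2ab·covariance of X and U with a = 3, b = 5.
= 3²·39.2 + 5²·56.7 + 2·3·5·6.8
= 352.8 + 1417.5 + 204 = 1974.3.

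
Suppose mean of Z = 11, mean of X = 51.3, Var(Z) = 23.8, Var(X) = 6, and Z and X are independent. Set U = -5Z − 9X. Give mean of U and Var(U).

mean of U = -516.7, Var(U) = 1081

mean of U = (-5)·mean of Z + (-9)·mean of X = (-5)·11 + (-9)·51.3 = -516.7.
Var(U) = a²·Var(Z) + b²·Var(X) + 2ab·Cov[Z, X] with a = -5, b = -9.
Independence gives Cov[Z, X] = 0.
= (-5)²·23.8 + (-9)²·6 + 2·(-5)·(-9)·0
= 595 + 486 + 0 = 1081.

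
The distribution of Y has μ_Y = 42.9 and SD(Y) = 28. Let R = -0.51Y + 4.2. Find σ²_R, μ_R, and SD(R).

R = -0.51Y + 4.2 is linear with a = -0.51, b = 4.2.
σ²_Y = 28² = 784.
σ²_R = a²·σ²_Y = (-0.51)²·784 = 203.9184 (the additive constant 4.2 does not affect variance).
μ_R = a·μ_Y + b = (-0.51)·42.9 + 4.2 = -17.679.
SD(R) = |a|·SD(Y) = |-0.51|·28 = 14.28.

σ²_R = 203.9184, μ_R = -17.679, SD(R) = 14.28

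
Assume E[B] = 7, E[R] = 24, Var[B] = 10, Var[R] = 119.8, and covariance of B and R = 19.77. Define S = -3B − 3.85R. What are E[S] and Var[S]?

E[S] = (-3)·E[B] + (-3.85)·E[R] = (-3)·7 + (-3.85)·24 = -113.4.
Var[S] = a²·Var[B] + b²·Var[R] + 2ab·covariance of B and R with a = -3, b = -3.85.
= (-3)²·10 + (-3.85)²·119.8 + 2·(-3)·(-3.85)·19.77
= 90 + 1775.7355 + 456.687 = 2322.4225.

E[S] = -113.4, Var[S] = 2322.4225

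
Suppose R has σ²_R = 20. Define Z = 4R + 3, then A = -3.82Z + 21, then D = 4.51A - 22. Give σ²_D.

σ²_D = 94979.4800768

σ²_Z = 4²·20 = 320.
σ²_A = (-3.82)²·320 = 4669.568.
σ²_D = 4.51²·4669.568 = 94979.4800768.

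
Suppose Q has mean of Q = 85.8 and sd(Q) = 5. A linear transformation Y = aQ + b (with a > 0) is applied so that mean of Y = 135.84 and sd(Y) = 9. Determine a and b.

sd(Y) = a·sd(Q) (a > 0), so a = 9/5 = 1.8.
mean of Y = a·mean of Q + b, so b = 135.84 − 1.8·85.8 = -18.6.

a = 1.8, b = -18.6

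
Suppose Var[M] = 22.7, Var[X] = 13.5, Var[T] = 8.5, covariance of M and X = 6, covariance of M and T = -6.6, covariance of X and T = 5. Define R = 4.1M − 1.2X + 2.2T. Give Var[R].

Var[R] = 237.663

Var[R] = a²·Var[M] + b²·Var[X] + c²·Var[T] + 2ab·covariance of M and X + 2ac·covariance of M and T + 2bc·covariance of X and T, with a = 4.1, b = -1.2, c = 2.2.
= 381.587 + 19.44 + 41.14 + (-59.04) + (-119.064) + (-26.4)
= 237.663.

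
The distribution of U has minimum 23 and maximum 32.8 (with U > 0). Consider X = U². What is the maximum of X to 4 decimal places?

U² is increasing on this domain, so max(X) comes from max(U) = 32.8: max(X) = square(32.8) = 1075.84.

max(X) = 1075.84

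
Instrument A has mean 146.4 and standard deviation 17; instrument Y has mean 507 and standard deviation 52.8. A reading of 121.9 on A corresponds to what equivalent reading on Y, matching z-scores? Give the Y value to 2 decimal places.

Y = 430.91

z = (121.9 − 146.4)/17 ≈ -1.4412.
Y = 507 + z·52.8 = 507 + (121.9 − 146.4)·52.8/17 ≈ 430.91.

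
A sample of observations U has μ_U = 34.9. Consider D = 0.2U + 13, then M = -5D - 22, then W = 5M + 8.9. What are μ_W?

μ_D = 0.2·34.9 + 13 = 19.98.
μ_M = (-5)·19.98 + (-22) = -121.9.
μ_W = 5·(-121.9) + 8.9 = -600.6.

μ_W = -600.6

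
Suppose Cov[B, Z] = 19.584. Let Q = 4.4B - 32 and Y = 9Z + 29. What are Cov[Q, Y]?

Cov[Q, Y] = 775.5264

Cov[Q, Y] = a·c·Cov[B, Z] = 4.4·9·19.584 = 775.5264. Additive constants drop out.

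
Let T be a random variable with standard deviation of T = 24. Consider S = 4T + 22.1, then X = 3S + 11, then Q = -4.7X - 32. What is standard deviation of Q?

standard deviation of S = |4|·24 = 96.
standard deviation of X = |3|·96 = 288.
standard deviation of Q = |-4.7|·288 = 1353.6.

standard deviation of Q = 1353.6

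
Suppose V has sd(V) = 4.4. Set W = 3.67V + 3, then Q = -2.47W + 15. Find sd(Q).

sd(Q) = 39.88556

sd(W) = |3.67|·4.4 = 16.148.
sd(Q) = |-2.47|·16.148 = 39.88556.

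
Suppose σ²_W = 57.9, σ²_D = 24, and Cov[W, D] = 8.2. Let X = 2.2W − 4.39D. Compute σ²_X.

σ²_X = a²·σ²_W + b²·σ²_D + 2ab·Cov[W, D] with a = 2.2, b = -4.39.
= 2.2²·57.9 + (-4.39)²·24 + 2·2.2·(-4.39)·8.2
= 280.236 + 462.5304 + (-158.3912) = 584.3752.

σ²_X = 584.3752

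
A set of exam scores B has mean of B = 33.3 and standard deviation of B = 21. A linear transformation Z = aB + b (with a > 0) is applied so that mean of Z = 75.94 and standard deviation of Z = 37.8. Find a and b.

standard deviation of Z = a·standard deviation of B (a > 0), so a = 37.8/21 = 1.8.
mean of Z = a·mean of B + b, so b = 75.94 − 1.8·33.3 = 16.

a = 1.8, b = 16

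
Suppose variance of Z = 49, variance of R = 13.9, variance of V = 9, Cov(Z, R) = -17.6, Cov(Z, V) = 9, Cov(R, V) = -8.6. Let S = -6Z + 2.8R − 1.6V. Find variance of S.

variance of S = a²·variance of Z + b²·variance of R + c²·variance of V + 2ab·Cov(Z, R) + 2ac·Cov(Z, V) + 2bc·Cov(R, V), with a = -6, b = 2.8, c = -1.6.
= 1764 + 108.976 + 23.04 + 591.36 + 172.8 + 77.056
= 2737.232.

variance of S = 2737.232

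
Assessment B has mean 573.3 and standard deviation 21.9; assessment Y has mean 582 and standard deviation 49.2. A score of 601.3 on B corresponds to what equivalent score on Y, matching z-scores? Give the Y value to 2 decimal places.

z = (601.3 − 573.3)/21.9 ≈ 1.2785.
Y = 582 + z·49.2 = 582 + (601.3 − 573.3)·49.2/21.9 ≈ 644.90.

Y = 644.90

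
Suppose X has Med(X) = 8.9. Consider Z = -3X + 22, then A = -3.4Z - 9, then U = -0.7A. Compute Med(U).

Med(Z) = (-3)·8.9 + 22 = -4.7.
Med(A) = (-3.4)·(-4.7) + (-9) = 6.98.
Med(U) = (-0.7)·6.98 = -4.886.

Med(U) = -4.886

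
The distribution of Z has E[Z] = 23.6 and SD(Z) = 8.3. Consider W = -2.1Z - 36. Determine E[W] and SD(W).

W = -2.1Z - 36 is linear with a = -2.1, b = -36.
E[W] = a·E[Z] + b = (-2.1)·23.6 + (-36) = -85.56.
SD(W) = |a|·SD(Z) = |-2.1|·8.3 = 17.43.

E[W] = -85.56, SD(W) = 17.43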